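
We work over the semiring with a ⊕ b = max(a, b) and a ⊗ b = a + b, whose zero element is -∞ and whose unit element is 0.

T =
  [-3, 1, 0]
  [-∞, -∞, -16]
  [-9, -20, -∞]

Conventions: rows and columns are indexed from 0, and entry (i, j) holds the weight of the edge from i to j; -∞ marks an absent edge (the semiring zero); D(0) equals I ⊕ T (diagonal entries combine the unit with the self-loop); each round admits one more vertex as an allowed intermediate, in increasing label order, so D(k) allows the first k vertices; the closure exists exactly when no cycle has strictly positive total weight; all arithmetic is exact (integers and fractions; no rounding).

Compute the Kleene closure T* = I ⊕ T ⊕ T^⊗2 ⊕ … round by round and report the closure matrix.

D(0):
  [0, 1, 0]
  [-∞, 0, -16]
  [-9, -20, 0]
D(1):
  [0, 1, 0]
  [-∞, 0, -16]
  [-9, -8, 0]
D(2):
  [0, 1, 0]
  [-∞, 0, -16]
  [-9, -8, 0]
D(3):
  [0, 1, 0]
  [-25, 0, -16]
  [-9, -8, 0]
Answer: T* = [[0, 1, 0], [-25, 0, -16], [-9, -8, 0]]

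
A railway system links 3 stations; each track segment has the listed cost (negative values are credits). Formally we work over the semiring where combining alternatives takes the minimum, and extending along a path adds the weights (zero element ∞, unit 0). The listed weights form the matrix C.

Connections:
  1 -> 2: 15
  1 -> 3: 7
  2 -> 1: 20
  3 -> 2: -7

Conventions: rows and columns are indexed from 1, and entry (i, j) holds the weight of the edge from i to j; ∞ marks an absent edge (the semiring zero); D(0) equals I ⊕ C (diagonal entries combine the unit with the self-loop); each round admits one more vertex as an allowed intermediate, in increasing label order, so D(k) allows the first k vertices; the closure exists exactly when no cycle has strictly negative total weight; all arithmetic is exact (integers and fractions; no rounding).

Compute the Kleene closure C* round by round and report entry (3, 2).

D(0):
  [0, 15, 7]
  [20, 0, ∞]
  [∞, -7, 0]
D(1):
  [0, 15, 7]
  [20, 0, 27]
  [∞, -7, 0]
D(2):
  [0, 15, 7]
  [20, 0, 27]
  [13, -7, 0]
D(3):
  [0, 0, 7]
  [20, 0, 27]
  [13, -7, 0]
Answer: C*[3][2] = -7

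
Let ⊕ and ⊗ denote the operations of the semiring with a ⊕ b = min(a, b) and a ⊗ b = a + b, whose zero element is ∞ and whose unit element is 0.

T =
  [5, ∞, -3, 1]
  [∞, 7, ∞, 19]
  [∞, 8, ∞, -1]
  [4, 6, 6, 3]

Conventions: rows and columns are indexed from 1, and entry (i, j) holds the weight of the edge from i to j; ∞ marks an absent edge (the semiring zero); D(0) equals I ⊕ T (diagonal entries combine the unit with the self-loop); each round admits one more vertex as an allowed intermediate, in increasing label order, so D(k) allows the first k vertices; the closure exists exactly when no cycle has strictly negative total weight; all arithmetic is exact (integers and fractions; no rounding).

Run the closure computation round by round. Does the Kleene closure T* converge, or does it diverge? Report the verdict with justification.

D(0):
  [0, ∞, -3, 1]
  [∞, 0, ∞, 19]
  [∞, 8, 0, -1]
  [4, 6, 6, 0]
D(1):
  [0, ∞, -3, 1]
  [∞, 0, ∞, 19]
  [∞, 8, 0, -1]
  [4, 6, 1, 0]
D(2):
  [0, ∞, -3, 1]
  [∞, 0, ∞, 19]
  [∞, 8, 0, -1]
  [4, 6, 1, 0]
D(3):
  [0, 5, -3, -4]
  [∞, 0, ∞, 19]
  [∞, 8, 0, -1]
  [4, 6, 1, 0]
D(4):
  [0, 2, -3, -4]
  [23, 0, 20, 19]
  [3, 5, 0, -1]
  [4, 6, 1, 0]
Key observation: every diagonal entry stays at the unit through all rounds, so no improving cycle exists.
Answer: CONVERGES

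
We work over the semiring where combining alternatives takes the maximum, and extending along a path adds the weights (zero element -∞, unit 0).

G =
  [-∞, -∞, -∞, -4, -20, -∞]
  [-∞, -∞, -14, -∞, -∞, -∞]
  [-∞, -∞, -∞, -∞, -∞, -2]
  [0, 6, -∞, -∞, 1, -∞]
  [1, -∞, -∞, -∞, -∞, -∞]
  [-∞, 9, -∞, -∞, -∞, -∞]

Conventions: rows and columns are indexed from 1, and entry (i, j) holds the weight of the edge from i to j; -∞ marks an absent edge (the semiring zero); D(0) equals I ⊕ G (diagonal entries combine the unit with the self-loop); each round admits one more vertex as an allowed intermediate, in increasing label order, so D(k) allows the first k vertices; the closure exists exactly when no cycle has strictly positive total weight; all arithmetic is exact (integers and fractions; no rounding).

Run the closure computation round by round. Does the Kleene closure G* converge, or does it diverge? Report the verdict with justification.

D(0):
  [0, -∞, -∞, -4, -20, -∞]
  [-∞, 0, -14, -∞, -∞, -∞]
  [-∞, -∞, 0, -∞, -∞, -2]
  [0, 6, -∞, 0, 1, -∞]
  [1, -∞, -∞, -∞, 0, -∞]
  [-∞, 9, -∞, -∞, -∞, 0]
D(1):
  [0, -∞, -∞, -4, -20, -∞]
  [-∞, 0, -14, -∞, -∞, -∞]
  [-∞, -∞, 0, -∞, -∞, -2]
  [0, 6, -∞, 0, 1, -∞]
  [1, -∞, -∞, -3, 0, -∞]
  [-∞, 9, -∞, -∞, -∞, 0]
D(2):
  [0, -∞, -∞, -4, -20, -∞]
  [-∞, 0, -14, -∞, -∞, -∞]
  [-∞, -∞, 0, -∞, -∞, -2]
  [0, 6, -8, 0, 1, -∞]
  [1, -∞, -∞, -3, 0, -∞]
  [-∞, 9, -5, -∞, -∞, 0]
D(3):
  [0, -∞, -∞, -4, -20, -∞]
  [-∞, 0, -14, -∞, -∞, -16]
  [-∞, -∞, 0, -∞, -∞, -2]
  [0, 6, -8, 0, 1, -10]
  [1, -∞, -∞, -3, 0, -∞]
  [-∞, 9, -5, -∞, -∞, 0]
D(4):
  [0, 2, -12, -4, -3, -14]
  [-∞, 0, -14, -∞, -∞, -16]
  [-∞, -∞, 0, -∞, -∞, -2]
  [0, 6, -8, 0, 1, -10]
  [1, 3, -11, -3, 0, -13]
  [-∞, 9, -5, -∞, -∞, 0]
D(5):
  [0, 2, -12, -4, -3, -14]
  [-∞, 0, -14, -∞, -∞, -16]
  [-∞, -∞, 0, -∞, -∞, -2]
  [2, 6, -8, 0, 1, -10]
  [1, 3, -11, -3, 0, -13]
  [-∞, 9, -5, -∞, -∞, 0]
D(6):
  [0, 2, -12, -4, -3, -14]
  [-∞, 0, -14, -∞, -∞, -16]
  [-∞, 7, 0, -∞, -∞, -2]
  [2, 6, -8, 0, 1, -10]
  [1, 3, -11, -3, 0, -13]
  [-∞, 9, -5, -∞, -∞, 0]
Key observation: every diagonal entry stays at the unit through all rounds, so no improving cycle exists.
Answer: CONVERGES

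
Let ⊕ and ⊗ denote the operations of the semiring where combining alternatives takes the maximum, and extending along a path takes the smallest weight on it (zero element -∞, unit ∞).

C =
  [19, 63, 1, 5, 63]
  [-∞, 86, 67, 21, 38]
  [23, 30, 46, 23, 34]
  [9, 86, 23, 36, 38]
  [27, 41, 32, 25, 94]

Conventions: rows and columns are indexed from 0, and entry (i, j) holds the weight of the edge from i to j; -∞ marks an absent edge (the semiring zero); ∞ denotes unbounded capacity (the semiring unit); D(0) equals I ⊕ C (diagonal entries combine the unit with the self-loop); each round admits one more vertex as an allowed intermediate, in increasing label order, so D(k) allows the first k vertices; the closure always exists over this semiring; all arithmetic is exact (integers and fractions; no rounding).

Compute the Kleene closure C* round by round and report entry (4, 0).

D(0):
  [∞, 63, 1, 5, 63]
  [-∞, ∞, 67, 21, 38]
  [23, 30, ∞, 23, 34]
  [9, 86, 23, ∞, 38]
  [27, 41, 32, 25, ∞]
D(1):
  [∞, 63, 1, 5, 63]
  [-∞, ∞, 67, 21, 38]
  [23, 30, ∞, 23, 34]
  [9, 86, 23, ∞, 38]
  [27, 41, 32, 25, ∞]
D(2):
  [∞, 63, 63, 21, 63]
  [-∞, ∞, 67, 21, 38]
  [23, 30, ∞, 23, 34]
  [9, 86, 67, ∞, 38]
  [27, 41, 41, 25, ∞]
D(3):
  [∞, 63, 63, 23, 63]
  [23, ∞, 67, 23, 38]
  [23, 30, ∞, 23, 34]
  [23, 86, 67, ∞, 38]
  [27, 41, 41, 25, ∞]
D(4):
  [∞, 63, 63, 23, 63]
  [23, ∞, 67, 23, 38]
  [23, 30, ∞, 23, 34]
  [23, 86, 67, ∞, 38]
  [27, 41, 41, 25, ∞]
D(5):
  [∞, 63, 63, 25, 63]
  [27, ∞, 67, 25, 38]
  [27, 34, ∞, 25, 34]
  [27, 86, 67, ∞, 38]
  [27, 41, 41, 25, ∞]
Answer: C*[4][0] = 27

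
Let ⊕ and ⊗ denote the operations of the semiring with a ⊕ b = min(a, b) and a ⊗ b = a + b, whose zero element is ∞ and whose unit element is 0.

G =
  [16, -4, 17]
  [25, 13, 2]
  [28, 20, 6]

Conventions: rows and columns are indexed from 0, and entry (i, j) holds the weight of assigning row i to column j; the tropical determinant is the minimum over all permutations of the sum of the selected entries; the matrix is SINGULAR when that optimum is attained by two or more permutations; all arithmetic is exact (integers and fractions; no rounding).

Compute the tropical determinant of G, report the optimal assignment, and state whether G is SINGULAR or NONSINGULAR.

σ = (0, 1, 2): 16 + 13 + 6 = 35
σ = (0, 2, 1): 16 + 2 + 20 = 38
σ = (1, 0, 2): (-4) + 25 + 6 = 27
σ = (1, 2, 0): (-4) + 2 + 28 = 26
σ = (2, 0, 1): 17 + 25 + 20 = 62
σ = (2, 1, 0): 17 + 13 + 28 = 58
Optimal value attained by: σ = (1, 2, 0).
Answer: det⊕(G) = 26; verdict: NONSINGULAR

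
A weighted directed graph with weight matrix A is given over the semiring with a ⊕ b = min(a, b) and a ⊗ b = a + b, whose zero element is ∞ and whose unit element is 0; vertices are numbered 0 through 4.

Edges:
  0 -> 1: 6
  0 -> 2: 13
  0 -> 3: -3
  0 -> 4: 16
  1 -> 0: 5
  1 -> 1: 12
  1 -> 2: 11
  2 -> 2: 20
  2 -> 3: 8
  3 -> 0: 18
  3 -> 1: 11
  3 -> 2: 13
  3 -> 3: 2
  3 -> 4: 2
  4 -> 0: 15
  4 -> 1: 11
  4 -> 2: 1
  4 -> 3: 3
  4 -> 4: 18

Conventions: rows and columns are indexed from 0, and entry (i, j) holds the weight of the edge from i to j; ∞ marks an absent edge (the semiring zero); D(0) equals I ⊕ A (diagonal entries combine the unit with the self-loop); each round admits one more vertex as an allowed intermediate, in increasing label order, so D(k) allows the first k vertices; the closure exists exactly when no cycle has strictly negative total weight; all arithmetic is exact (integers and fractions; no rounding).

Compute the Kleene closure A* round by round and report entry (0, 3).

D(0):
  [0, 6, 13, -3, 16]
  [5, 0, 11, ∞, ∞]
  [∞, ∞, 0, 8, ∞]
  [18, 11, 13, 0, 2]
  [15, 11, 1, 3, 0]
D(1):
  [0, 6, 13, -3, 16]
  [5, 0, 11, 2, 21]
  [∞, ∞, 0, 8, ∞]
  [18, 11, 13, 0, 2]
  [15, 11, 1, 3, 0]
D(2):
  [0, 6, 13, -3, 16]
  [5, 0, 11, 2, 21]
  [∞, ∞, 0, 8, ∞]
  [16, 11, 13, 0, 2]
  [15, 11, 1, 3, 0]
D(3):
  [0, 6, 13, -3, 16]
  [5, 0, 11, 2, 21]
  [∞, ∞, 0, 8, ∞]
  [16, 11, 13, 0, 2]
  [15, 11, 1, 3, 0]
D(4):
  [0, 6, 10, -3, -1]
  [5, 0, 11, 2, 4]
  [24, 19, 0, 8, 10]
  [16, 11, 13, 0, 2]
  [15, 11, 1, 3, 0]
D(5):
  [0, 6, 0, -3, -1]
  [5, 0, 5, 2, 4]
  [24, 19, 0, 8, 10]
  [16, 11, 3, 0, 2]
  [15, 11, 1, 3, 0]
Answer: A*[0][3] = -3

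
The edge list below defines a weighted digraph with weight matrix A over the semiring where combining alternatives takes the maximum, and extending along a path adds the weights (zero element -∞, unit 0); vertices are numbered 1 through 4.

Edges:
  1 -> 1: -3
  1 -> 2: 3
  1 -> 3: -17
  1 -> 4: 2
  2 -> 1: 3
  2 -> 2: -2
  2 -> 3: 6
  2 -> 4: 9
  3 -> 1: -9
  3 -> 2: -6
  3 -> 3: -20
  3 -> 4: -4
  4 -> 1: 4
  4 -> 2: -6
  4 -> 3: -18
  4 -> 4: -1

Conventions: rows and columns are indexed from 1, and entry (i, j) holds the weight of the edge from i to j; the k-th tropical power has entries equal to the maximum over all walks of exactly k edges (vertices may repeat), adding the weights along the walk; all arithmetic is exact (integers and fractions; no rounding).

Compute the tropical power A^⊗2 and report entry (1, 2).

A^⊗2:
  [6, 1, 9, 12]
  [13, 6, 4, 8]
  [0, -6, 0, 3]
  [3, 7, 0, 6]
Key observation: the optimum is the walk 1->2->2, with weight 3 + (-2) = 1.
Optimal value attained by: walk 1->2->2.
Answer: (A^⊗2)[1][2] = 1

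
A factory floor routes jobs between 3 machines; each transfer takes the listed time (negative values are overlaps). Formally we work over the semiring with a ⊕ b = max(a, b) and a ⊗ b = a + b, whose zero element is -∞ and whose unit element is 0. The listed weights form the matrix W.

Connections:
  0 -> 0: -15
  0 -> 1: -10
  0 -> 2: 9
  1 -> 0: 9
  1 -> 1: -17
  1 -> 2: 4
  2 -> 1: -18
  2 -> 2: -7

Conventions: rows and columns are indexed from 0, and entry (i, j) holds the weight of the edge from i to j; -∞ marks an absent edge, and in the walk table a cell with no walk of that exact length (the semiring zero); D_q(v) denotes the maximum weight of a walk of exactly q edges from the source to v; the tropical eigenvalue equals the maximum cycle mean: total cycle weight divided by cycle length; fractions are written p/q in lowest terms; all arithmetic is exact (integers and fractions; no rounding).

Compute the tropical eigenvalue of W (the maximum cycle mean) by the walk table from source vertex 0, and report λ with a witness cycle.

q=0: [0, -∞, -∞]
q=1: [-15, -10, 9]
q=2: [-1, -9, 2]
q=3: [0, -11, 8]
Optimal cycle mean attained by: cycle 0->2->1->0, total 9 + (-18) + 9, length 3.
Answer: λ = 0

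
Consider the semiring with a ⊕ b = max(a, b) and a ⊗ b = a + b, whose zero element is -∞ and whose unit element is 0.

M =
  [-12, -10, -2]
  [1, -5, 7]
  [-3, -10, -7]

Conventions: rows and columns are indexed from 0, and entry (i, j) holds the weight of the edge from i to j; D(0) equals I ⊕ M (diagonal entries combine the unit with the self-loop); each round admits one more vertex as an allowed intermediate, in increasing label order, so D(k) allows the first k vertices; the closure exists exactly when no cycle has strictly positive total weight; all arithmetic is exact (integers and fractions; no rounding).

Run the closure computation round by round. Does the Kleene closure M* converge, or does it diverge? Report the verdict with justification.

D(0):
  [0, -10, -2]
  [1, 0, 7]
  [-3, -10, 0]
D(1):
  [0, -10, -2]
  [1, 0, 7]
  [-3, -10, 0]
D(2):
  [0, -10, -2]
  [1, 0, 7]
  [-3, -10, 0]
D(3):
  [0, -10, -2]
  [4, 0, 7]
  [-3, -10, 0]
Key observation: every diagonal entry stays at the unit through all rounds, so no improving cycle exists.
Answer: CONVERGES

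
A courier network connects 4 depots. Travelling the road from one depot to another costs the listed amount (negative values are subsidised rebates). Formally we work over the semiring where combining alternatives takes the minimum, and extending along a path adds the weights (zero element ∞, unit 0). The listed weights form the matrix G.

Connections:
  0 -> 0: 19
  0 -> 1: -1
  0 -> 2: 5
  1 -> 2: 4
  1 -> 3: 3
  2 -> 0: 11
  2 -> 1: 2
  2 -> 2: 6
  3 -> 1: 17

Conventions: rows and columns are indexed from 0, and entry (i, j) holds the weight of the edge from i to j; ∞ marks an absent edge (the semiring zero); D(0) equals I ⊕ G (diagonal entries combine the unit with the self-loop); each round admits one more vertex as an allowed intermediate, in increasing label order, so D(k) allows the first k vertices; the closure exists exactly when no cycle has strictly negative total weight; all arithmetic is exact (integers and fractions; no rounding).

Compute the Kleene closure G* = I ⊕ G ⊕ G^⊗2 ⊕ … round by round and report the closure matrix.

D(0):
  [0, -1, 5, ∞]
  [∞, 0, 4, 3]
  [11, 2, 0, ∞]
  [∞, 17, ∞, 0]
D(1):
  [0, -1, 5, ∞]
  [∞, 0, 4, 3]
  [11, 2, 0, ∞]
  [∞, 17, ∞, 0]
D(2):
  [0, -1, 3, 2]
  [∞, 0, 4, 3]
  [11, 2, 0, 5]
  [∞, 17, 21, 0]
D(3):
  [0, -1, 3, 2]
  [15, 0, 4, 3]
  [11, 2, 0, 5]
  [32, 17, 21, 0]
D(4):
  [0, -1, 3, 2]
  [15, 0, 4, 3]
  [11, 2, 0, 5]
  [32, 17, 21, 0]
Answer: G* = [[0, -1, 3, 2], [15, 0, 4, 3], [11, 2, 0, 5], [32, 17, 21, 0]]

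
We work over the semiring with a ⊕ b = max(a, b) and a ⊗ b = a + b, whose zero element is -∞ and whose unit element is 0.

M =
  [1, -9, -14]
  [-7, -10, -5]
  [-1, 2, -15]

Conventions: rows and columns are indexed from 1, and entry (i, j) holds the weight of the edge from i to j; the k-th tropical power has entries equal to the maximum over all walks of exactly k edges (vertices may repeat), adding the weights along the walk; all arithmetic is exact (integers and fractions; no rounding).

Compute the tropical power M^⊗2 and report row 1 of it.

M^⊗2:
  [2, -8, -13]
  [-6, -3, -15]
  [0, -8, -3]
Answer: row 1 of M^⊗2 = [2, -8, -13]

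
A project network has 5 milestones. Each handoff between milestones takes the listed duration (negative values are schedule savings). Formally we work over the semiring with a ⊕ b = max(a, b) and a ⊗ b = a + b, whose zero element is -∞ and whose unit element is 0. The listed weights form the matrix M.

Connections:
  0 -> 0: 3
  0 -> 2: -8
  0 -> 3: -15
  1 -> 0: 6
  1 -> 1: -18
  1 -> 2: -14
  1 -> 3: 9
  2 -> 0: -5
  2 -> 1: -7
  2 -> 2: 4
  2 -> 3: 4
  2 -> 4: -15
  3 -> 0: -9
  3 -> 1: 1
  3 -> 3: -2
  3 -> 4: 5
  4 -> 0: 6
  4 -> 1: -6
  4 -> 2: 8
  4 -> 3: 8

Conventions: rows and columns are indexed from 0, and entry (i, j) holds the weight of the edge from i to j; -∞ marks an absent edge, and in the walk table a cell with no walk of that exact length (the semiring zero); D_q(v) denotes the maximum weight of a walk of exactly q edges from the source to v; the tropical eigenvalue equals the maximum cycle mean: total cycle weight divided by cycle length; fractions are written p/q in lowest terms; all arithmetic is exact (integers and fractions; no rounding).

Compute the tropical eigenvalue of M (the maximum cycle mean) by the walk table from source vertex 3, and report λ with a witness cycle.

q=0: [-∞, -∞, -∞, 0, -∞]
q=1: [-9, 1, -∞, -2, 5]
q=2: [11, -1, 13, 13, 3]
q=3: [14, 14, 17, 17, 18]
q=4: [24, 18, 26, 26, 22]
q=5: [28, 27, 30, 30, 31]
Optimal cycle mean attained by: cycle 3->4->3, total 5 + 8, length 2.
Answer: λ = 13/2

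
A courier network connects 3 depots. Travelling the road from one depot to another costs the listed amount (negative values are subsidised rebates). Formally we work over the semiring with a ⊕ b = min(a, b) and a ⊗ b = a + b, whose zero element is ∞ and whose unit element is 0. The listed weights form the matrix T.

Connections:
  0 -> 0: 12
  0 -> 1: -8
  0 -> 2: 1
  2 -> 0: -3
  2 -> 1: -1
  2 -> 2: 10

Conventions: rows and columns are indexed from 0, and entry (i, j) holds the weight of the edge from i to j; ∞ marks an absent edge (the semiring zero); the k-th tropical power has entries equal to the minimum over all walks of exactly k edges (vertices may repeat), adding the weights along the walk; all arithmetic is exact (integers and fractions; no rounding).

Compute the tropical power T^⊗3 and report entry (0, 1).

T^⊗2:
  [-2, 0, 11]
  [∞, ∞, ∞]
  [7, -11, -2]
T^⊗3:
  [8, -10, -1]
  [∞, ∞, ∞]
  [-5, -3, 8]
Key observation: the optimum is the walk 0->2->0->1, with weight 1 + (-3) + (-8) = -10.
Optimal value attained by: walk 0->2->0->1.
Answer: (T^⊗3)[0][1] = -10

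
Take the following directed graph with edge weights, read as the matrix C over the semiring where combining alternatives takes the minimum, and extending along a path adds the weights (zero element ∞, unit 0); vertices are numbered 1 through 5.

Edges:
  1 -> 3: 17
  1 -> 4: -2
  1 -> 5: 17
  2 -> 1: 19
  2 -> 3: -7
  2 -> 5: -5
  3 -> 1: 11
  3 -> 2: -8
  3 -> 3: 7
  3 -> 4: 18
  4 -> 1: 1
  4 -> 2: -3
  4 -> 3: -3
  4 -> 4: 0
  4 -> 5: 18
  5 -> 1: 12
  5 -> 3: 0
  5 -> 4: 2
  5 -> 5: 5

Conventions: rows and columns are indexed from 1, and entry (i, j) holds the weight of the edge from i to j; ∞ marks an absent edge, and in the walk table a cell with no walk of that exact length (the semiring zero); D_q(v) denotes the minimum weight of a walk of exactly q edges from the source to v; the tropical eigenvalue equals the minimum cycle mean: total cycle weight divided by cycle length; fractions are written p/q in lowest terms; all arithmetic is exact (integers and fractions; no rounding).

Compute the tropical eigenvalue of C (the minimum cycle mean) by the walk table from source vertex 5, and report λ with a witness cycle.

q=0: [∞, ∞, ∞, ∞, 0]
q=1: [12, ∞, 0, 2, 5]
q=2: [3, -8, -1, 2, 10]
q=3: [3, -9, -15, 1, -13]
q=4: [-4, -23, -16, -11, -14]
q=5: [-10, -24, -30, -12, -28]
Optimal cycle mean attained by: cycle 2->3->2, total (-7) + (-8), length 2.
Answer: λ = -15/2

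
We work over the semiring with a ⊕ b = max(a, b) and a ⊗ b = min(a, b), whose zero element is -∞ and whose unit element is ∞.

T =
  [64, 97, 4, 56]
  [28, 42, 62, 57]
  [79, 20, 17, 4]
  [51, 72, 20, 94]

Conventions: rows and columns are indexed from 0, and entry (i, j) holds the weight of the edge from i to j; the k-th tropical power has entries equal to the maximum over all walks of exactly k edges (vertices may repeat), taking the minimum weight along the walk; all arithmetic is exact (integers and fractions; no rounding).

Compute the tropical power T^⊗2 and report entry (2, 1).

T^⊗2:
  [64, 64, 62, 57]
  [62, 57, 42, 57]
  [64, 79, 20, 56]
  [51, 72, 62, 94]
Key observation: the optimum is the walk 2->0->1, with weight 79 min 97 = 79.
Optimal value attained by: walk 2->0->1.
Answer: (T^⊗2)[2][1] = 79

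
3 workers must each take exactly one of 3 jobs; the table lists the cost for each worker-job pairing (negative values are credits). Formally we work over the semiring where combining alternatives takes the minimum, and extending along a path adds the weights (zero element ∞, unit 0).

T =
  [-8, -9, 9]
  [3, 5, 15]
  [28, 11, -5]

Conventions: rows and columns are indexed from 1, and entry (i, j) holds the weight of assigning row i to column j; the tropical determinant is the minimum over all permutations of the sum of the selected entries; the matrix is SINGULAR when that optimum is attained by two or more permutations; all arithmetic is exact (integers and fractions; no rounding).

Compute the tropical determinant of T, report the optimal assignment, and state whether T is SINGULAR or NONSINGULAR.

σ = (1, 2, 3): (-8) + 5 + (-5) = -8
σ = (1, 3, 2): (-8) + 15 + 11 = 18
σ = (2, 1, 3): (-9) + 3 + (-5) = -11
σ = (2, 3, 1): (-9) + 15 + 28 = 34
σ = (3, 1, 2): 9 + 3 + 11 = 23
σ = (3, 2, 1): 9 + 5 + 28 = 42
Optimal value attained by: σ = (2, 1, 3).
Answer: det⊕(T) = -11; verdict: NONSINGULAR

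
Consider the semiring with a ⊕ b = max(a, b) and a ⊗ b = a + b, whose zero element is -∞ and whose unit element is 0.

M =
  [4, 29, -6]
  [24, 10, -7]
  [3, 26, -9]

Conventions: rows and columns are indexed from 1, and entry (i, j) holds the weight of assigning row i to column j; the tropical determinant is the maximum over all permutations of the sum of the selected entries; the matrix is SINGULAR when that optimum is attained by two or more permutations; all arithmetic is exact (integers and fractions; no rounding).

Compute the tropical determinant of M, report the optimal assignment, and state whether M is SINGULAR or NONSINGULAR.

σ = (1, 2, 3): 4 + 10 + (-9) = 5
σ = (1, 3, 2): 4 + (-7) + 26 = 23
σ = (2, 1, 3): 29 + 24 + (-9) = 44
σ = (2, 3, 1): 29 + (-7) + 3 = 25
σ = (3, 1, 2): (-6) + 24 + 26 = 44
σ = (3, 2, 1): (-6) + 10 + 3 = 7
Optimal value attained by: σ = (2, 1, 3).
Answer: det⊕(M) = 44; verdict: SINGULAR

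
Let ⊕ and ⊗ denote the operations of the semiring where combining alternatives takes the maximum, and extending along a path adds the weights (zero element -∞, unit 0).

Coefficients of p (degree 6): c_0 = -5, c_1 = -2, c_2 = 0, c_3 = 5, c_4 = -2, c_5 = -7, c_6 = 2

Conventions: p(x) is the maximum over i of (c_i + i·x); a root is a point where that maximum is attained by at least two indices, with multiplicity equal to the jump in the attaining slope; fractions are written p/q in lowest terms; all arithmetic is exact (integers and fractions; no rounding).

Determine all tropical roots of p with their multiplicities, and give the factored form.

hull edge (i=0, c=-5) to (i=3, c=5): slope 10/3, span 3
hull edge (i=3, c=5) to (i=6, c=2): slope -1, span 3
Factored form: p(x) = 2 ⊗ (x ⊕ (-10/3)) ⊗ (x ⊕ (-10/3)) ⊗ (x ⊕ (-10/3)) ⊗ (x ⊕ 1) ⊗ (x ⊕ 1) ⊗ (x ⊕ 1)
Answer: roots = -10/3 (mult 3), 1 (mult 3)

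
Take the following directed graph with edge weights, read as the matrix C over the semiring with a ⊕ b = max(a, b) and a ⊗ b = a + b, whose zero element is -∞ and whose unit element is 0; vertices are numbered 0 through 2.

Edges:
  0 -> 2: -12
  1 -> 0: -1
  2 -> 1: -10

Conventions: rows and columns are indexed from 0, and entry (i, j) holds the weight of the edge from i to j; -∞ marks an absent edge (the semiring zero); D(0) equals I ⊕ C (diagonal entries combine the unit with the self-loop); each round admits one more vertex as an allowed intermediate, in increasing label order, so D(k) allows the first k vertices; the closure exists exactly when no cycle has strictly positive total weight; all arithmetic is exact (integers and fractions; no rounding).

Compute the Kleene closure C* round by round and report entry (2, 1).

D(0):
  [0, -∞, -12]
  [-1, 0, -∞]
  [-∞, -10, 0]
D(1):
  [0, -∞, -12]
  [-1, 0, -13]
  [-∞, -10, 0]
D(2):
  [0, -∞, -12]
  [-1, 0, -13]
  [-11, -10, 0]
D(3):
  [0, -22, -12]
  [-1, 0, -13]
  [-11, -10, 0]
Answer: C*[2][1] = -10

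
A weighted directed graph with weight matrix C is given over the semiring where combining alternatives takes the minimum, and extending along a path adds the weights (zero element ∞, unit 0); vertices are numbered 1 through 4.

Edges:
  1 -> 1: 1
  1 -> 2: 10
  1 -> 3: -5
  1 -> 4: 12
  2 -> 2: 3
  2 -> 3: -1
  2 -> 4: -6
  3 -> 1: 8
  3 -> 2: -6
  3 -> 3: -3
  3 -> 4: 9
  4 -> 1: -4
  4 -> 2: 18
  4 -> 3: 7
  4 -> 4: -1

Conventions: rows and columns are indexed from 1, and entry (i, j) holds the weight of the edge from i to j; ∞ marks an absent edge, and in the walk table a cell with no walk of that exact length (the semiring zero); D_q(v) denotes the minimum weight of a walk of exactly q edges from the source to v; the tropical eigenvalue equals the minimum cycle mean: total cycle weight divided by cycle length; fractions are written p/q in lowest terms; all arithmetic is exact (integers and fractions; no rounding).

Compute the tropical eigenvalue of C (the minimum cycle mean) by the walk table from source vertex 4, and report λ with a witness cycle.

q=0: [∞, ∞, ∞, 0]
q=1: [-4, 18, 7, -1]
q=2: [-5, 1, -9, -2]
q=3: [-6, -15, -12, -5]
q=4: [-9, -18, -16, -21]
Optimal cycle mean attained by: cycle 1->3->2->4->1, total (-5) + (-6) + (-6) + (-4), length 4.
Answer: λ = -21/4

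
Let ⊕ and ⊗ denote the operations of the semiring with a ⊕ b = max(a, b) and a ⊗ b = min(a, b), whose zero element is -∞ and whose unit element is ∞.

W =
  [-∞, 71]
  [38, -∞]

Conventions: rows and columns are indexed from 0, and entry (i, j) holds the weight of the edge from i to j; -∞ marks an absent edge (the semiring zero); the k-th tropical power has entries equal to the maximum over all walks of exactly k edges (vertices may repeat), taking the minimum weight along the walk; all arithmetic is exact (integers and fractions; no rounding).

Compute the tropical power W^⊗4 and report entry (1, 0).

W^⊗2:
  [38, -∞]
  [-∞, 38]
W^⊗3:
  [-∞, 38]
  [38, -∞]
W^⊗4:
  [38, -∞]
  [-∞, 38]
Key observation: no walk of exactly 4 edges connects these vertices, so the entry is the semiring zero.
Answer: (W^⊗4)[1][0] = -∞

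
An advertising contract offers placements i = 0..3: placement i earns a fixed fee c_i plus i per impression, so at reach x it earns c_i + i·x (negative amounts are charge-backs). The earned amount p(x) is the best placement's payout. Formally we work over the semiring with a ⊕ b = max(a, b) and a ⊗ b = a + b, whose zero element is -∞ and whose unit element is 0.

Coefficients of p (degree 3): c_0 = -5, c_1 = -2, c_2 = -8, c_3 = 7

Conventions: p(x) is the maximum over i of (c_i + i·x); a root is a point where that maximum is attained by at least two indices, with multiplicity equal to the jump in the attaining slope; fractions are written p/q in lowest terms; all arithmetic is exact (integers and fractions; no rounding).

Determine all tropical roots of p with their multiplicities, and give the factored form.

hull edge (i=0, c=-5) to (i=3, c=7): slope 4, span 3
Factored form: p(x) = 7 ⊗ (x ⊕ (-4)) ⊗ (x ⊕ (-4)) ⊗ (x ⊕ (-4))
Answer: roots = -4 (mult 3)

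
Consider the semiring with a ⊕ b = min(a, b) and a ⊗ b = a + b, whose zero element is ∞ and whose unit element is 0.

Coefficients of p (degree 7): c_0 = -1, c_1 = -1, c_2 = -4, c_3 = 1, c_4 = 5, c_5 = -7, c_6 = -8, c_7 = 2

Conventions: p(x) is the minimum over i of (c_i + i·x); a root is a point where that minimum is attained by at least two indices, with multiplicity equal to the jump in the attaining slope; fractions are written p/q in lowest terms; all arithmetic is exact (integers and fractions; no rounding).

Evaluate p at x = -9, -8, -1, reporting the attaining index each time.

p(-9) = min(-1+0·(-9)=-1, -1+1·(-9)=-10, -4+2·(-9)=-22, 1+3·(-9)=-26, 5+4·(-9)=-31, -7+5·(-9)=-52, -8+6·(-9)=-62, 2+7·(-9)=-61) = -62 (attained by i=6)
p(-8) = min(-1+0·(-8)=-1, -1+1·(-8)=-9, -4+2·(-8)=-20, 1+3·(-8)=-23, 5+4·(-8)=-27, -7+5·(-8)=-47, -8+6·(-8)=-56, 2+7·(-8)=-54) = -56 (attained by i=6)
p(-1) = min(-1+0·(-1)=-1, -1+1·(-1)=-2, -4+2·(-1)=-6, 1+3·(-1)=-2, 5+4·(-1)=1, -7+5·(-1)=-12, -8+6·(-1)=-14, 2+7·(-1)=-5) = -14 (attained by i=6)
Answer: p(-9) = -62; p(-8) = -56; p(-1) = -14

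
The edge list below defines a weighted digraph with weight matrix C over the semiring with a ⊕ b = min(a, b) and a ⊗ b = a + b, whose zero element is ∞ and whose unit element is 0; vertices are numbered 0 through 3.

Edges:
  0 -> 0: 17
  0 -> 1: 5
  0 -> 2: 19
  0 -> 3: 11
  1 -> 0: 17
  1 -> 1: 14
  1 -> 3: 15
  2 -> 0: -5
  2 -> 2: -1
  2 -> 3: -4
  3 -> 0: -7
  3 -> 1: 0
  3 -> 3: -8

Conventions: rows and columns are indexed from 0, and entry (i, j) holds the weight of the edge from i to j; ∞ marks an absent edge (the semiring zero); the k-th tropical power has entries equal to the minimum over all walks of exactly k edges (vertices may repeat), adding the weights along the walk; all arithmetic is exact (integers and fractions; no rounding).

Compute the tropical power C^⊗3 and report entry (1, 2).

C^⊗2:
  [4, 11, 18, 3]
  [8, 15, 36, 7]
  [-11, -4, -2, -12]
  [-15, -8, 12, -16]
C^⊗3:
  [-4, 3, 17, -5]
  [0, 7, 27, -1]
  [-19, -12, -3, -20]
  [-23, -16, 4, -24]
Key observation: the optimum is the walk 1->3->0->2, with weight 15 + (-7) + 19 = 27.
Optimal value attained by: walk 1->3->0->2.
Answer: (C^⊗3)[1][2] = 27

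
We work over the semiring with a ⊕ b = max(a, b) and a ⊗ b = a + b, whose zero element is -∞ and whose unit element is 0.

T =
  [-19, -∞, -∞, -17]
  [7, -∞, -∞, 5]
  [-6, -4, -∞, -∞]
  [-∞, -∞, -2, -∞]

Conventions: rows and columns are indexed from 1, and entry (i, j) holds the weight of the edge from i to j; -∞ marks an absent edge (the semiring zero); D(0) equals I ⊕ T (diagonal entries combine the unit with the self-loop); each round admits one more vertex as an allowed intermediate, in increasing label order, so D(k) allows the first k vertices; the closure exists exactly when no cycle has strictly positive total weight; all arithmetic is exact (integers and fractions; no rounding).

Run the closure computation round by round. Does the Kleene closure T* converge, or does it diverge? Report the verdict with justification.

D(0):
  [0, -∞, -∞, -17]
  [7, 0, -∞, 5]
  [-6, -4, 0, -∞]
  [-∞, -∞, -2, 0]
D(1):
  [0, -∞, -∞, -17]
  [7, 0, -∞, 5]
  [-6, -4, 0, -23]
  [-∞, -∞, -2, 0]
D(2):
  [0, -∞, -∞, -17]
  [7, 0, -∞, 5]
  [3, -4, 0, 1]
  [-∞, -∞, -2, 0]
D(3):
  [0, -∞, -∞, -17]
  [7, 0, -∞, 5]
  [3, -4, 0, 1]
  [1, -6, -2, 0]
D(4):
  [0, -23, -19, -17]
  [7, 0, 3, 5]
  [3, -4, 0, 1]
  [1, -6, -2, 0]
Key observation: every diagonal entry stays at the unit through all rounds, so no improving cycle exists.
Answer: CONVERGES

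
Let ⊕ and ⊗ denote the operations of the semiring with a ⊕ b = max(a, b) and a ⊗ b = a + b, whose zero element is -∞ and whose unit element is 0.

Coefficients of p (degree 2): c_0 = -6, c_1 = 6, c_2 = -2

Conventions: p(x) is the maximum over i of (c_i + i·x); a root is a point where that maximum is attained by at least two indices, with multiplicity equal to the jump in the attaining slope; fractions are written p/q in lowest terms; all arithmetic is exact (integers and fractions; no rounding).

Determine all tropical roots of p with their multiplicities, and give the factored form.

hull edge (i=0, c=-6) to (i=1, c=6): slope 12, span 1
hull edge (i=1, c=6) to (i=2, c=-2): slope -8, span 1
Factored form: p(x) = -2 ⊗ (x ⊕ (-12)) ⊗ (x ⊕ 8)
Answer: roots = -12 (mult 1), 8 (mult 1)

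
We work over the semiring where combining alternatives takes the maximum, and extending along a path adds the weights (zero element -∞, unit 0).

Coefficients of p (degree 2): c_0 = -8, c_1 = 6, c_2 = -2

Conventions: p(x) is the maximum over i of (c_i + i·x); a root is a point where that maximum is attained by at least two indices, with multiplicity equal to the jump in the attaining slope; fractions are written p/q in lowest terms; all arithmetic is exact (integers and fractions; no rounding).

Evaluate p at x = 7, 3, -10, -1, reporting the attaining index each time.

p(7) = max(-8+0·7=-8, 6+1·7=13, -2+2·7=12) = 13 (attained by i=1)
p(3) = max(-8+0·3=-8, 6+1·3=9, -2+2·3=4) = 9 (attained by i=1)
p(-10) = max(-8+0·(-10)=-8, 6+1·(-10)=-4, -2+2·(-10)=-22) = -4 (attained by i=1)
p(-1) = max(-8+0·(-1)=-8, 6+1·(-1)=5, -2+2·(-1)=-4) = 5 (attained by i=1)
Answer: p(7) = 13; p(3) = 9; p(-10) = -4; p(-1) = 5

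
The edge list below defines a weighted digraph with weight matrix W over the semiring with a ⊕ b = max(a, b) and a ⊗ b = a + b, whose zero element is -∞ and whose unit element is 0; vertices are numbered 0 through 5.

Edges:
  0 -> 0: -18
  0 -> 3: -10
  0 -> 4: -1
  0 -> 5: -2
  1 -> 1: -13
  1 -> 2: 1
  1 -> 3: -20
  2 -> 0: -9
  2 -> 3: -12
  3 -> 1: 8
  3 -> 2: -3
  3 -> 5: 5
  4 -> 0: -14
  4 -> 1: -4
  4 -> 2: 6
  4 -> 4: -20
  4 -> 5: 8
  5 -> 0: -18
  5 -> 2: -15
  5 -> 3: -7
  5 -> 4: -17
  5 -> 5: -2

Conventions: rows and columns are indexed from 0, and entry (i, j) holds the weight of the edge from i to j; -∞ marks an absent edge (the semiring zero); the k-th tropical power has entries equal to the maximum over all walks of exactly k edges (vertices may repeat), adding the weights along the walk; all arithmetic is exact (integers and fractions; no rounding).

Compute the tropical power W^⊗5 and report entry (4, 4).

W^⊗2:
  [-15, -2, 5, -9, -19, 7]
  [-8, -12, -12, -11, -∞, -15]
  [-27, -4, -15, -19, -10, -7]
  [-12, -5, 9, -2, -12, 3]
  [-3, -17, -3, 1, -9, 6]
  [-20, 1, -10, -9, -19, -2]
W^⊗3:
  [-4, -1, -1, 0, -10, 5]
  [-21, -3, -11, -18, -9, -6]
  [-24, -11, -3, -14, -24, -2]
  [0, 6, -4, -3, -13, 3]
  [-12, 9, -2, -1, -4, 6]
  [-19, -1, 2, -9, -19, -4]
W^⊗4:
  [-10, 8, 0, -2, -5, 5]
  [-20, -10, -2, -13, -22, -1]
  [-12, -6, -10, -9, -19, -4]
  [-13, 5, 7, -4, -1, 2]
  [-11, 7, 10, -1, -11, 4]
  [-7, -1, 0, -10, -20, -4]
W^⊗5:
  [-9, 6, 9, -2, -11, 3]
  [-11, -5, -9, -8, -18, -3]
  [-19, -1, -5, -11, -13, -4]
  [-2, 4, 6, -5, -14, 7]
  [1, 7, 8, -2, -12, 4]
  [-9, -2, 0, -11, -8, -5]
Key observation: the optimum is the walk 4->5->3->2->0->4, with weight 8 + (-7) + (-3) + (-9) + (-1) = -12.
Optimal value attained by: walk 4->5->3->2->0->4.
Answer: (W^⊗5)[4][4] = -12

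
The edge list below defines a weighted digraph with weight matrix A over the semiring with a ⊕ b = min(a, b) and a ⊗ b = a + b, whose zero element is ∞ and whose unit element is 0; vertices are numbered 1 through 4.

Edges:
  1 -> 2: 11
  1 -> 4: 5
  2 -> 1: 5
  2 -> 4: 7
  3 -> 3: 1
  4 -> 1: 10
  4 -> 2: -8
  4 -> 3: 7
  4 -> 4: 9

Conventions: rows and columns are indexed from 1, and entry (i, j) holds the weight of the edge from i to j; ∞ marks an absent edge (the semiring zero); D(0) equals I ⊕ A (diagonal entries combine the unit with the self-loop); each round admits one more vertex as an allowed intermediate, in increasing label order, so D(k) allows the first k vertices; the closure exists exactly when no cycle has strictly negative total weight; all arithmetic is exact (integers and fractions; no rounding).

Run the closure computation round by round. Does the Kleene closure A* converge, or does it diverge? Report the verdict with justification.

D(0):
  [0, 11, ∞, 5]
  [5, 0, ∞, 7]
  [∞, ∞, 0, ∞]
  [10, -8, 7, 0]
D(1):
  [0, 11, ∞, 5]
  [5, 0, ∞, 7]
  [∞, ∞, 0, ∞]
  [10, -8, 7, 0]
Detection: at round 2, diagonal entry (4, 4) turns strictly negative.
Key observation: the cycle 4->2->4 has total weight (-8) + 7, which is strictly negative.
Answer: DIVERGES — negative cycle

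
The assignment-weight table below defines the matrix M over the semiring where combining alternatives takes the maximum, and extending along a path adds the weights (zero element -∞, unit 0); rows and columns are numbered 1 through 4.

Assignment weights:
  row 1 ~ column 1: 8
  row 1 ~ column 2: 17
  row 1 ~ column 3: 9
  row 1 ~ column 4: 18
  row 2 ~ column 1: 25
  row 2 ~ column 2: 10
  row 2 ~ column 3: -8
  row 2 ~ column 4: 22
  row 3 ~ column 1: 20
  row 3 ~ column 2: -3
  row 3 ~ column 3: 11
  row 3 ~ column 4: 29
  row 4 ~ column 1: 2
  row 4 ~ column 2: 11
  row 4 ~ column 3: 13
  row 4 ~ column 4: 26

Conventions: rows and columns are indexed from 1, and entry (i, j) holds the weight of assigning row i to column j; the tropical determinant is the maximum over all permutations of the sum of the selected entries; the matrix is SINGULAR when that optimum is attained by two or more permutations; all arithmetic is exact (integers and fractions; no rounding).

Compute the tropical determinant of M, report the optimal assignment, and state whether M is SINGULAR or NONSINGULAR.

σ = (1, 2, 3, 4): 8 + 10 + 11 + 26 = 55
σ = (1, 2, 4, 3): 8 + 10 + 29 + 13 = 60
σ = (1, 3, 2, 4): 8 + (-8) + (-3) + 26 = 23
σ = (1, 3, 4, 2): 8 + (-8) + 29 + 11 = 40
σ = (1, 4, 2, 3): 8 + 22 + (-3) + 13 = 40
σ = (1, 4, 3, 2): 8 + 22 + 11 + 11 = 52
σ = (2, 1, 3, 4): 17 + 25 + 11 + 26 = 79
σ = (2, 1, 4, 3): 17 + 25 + 29 + 13 = 84
σ = (2, 3, 1, 4): 17 + (-8) + 20 + 26 = 55
σ = (2, 3, 4, 1): 17 + (-8) + 29 + 2 = 40
σ = (2, 4, 1, 3): 17 + 22 + 20 + 13 = 72
σ = (2, 4, 3, 1): 17 + 22 + 11 + 2 = 52
σ = (3, 1, 2, 4): 9 + 25 + (-3) + 26 = 57
σ = (3, 1, 4, 2): 9 + 25 + 29 + 11 = 74
σ = (3, 2, 1, 4): 9 + 10 + 20 + 26 = 65
σ = (3, 2, 4, 1): 9 + 10 + 29 + 2 = 50
σ = (3, 4, 1, 2): 9 + 22 + 20 + 11 = 62
σ = (3, 4, 2, 1): 9 + 22 + (-3) + 2 = 30
σ = (4, 1, 2, 3): 18 + 25 + (-3) + 13 = 53
σ = (4, 1, 3, 2): 18 + 25 + 11 + 11 = 65
σ = (4, 2, 1, 3): 18 + 10 + 20 + 13 = 61
σ = (4, 2, 3, 1): 18 + 10 + 11 + 2 = 41
σ = (4, 3, 1, 2): 18 + (-8) + 20 + 11 = 41
σ = (4, 3, 2, 1): 18 + (-8) + (-3) + 2 = 9
Optimal value attained by: σ = (2, 1, 4, 3).
Answer: det⊕(M) = 84; verdict: NONSINGULAR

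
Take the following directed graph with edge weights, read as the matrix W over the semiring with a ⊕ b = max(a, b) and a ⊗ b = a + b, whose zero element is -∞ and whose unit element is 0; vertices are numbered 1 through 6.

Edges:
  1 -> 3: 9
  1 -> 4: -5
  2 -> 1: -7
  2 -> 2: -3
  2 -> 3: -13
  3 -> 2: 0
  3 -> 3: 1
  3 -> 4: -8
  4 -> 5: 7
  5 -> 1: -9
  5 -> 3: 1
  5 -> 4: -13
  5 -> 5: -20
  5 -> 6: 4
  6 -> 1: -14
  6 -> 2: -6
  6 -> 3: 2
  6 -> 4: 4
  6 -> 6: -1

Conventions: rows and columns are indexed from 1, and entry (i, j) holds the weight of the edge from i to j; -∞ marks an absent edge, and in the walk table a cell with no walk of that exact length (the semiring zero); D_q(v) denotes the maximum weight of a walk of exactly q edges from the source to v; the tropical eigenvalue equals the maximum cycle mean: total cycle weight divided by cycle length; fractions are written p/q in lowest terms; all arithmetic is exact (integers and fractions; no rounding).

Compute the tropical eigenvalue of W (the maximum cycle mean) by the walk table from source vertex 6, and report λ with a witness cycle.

q=0: [-∞, -∞, -∞, -∞, -∞, 0]
q=1: [-14, -6, 2, 4, -∞, -1]
q=2: [-13, 2, 3, 3, 11, -2]
q=3: [2, 3, 12, 2, 10, 15]
q=4: [1, 12, 17, 19, 9, 14]
q=5: [5, 17, 18, 18, 26, 13]
q=6: [17, 18, 27, 17, 25, 30]
Optimal cycle mean attained by: cycle 4->5->6->4, total 7 + 4 + 4, length 3.
Answer: λ = 5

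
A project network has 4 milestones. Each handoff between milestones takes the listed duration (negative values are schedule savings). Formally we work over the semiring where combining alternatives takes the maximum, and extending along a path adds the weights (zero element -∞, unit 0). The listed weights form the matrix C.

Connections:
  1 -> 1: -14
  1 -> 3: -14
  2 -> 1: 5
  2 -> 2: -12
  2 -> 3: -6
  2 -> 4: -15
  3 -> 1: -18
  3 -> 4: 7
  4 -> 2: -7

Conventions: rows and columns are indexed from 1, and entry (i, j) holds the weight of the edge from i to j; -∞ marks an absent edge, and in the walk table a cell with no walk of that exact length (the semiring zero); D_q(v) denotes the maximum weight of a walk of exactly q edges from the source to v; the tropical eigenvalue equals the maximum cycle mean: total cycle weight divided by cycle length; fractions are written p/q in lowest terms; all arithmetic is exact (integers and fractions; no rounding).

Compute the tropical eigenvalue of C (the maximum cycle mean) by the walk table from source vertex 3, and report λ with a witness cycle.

q=0: [-∞, -∞, 0, -∞]
q=1: [-18, -∞, -∞, 7]
q=2: [-32, 0, -32, -∞]
q=3: [5, -12, -6, -15]
q=4: [-7, -22, -9, 1]
Optimal cycle mean attained by: cycle 2->3->4->2, total (-6) + 7 + (-7), length 3.
Answer: λ = -2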